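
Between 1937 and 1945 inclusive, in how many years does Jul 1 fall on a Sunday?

Day of week of July 1 in each year:
1937: Thu, 1938: Fri, 1939: Sat, 1940: Mon, 1941: Tue, 1942: Wed, 1943: Thu, 1944: Sat, 1945: Sun ✓
Sundays: 1945.

1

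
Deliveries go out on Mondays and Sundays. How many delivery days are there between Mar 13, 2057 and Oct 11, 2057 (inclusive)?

60

Mar 13, 2057 is a Tuesday.
The range spans 213 days (inclusive of both endpoints).
213 = 7 × 30 + 3, so there are 30 full weeks plus 3 extra days.
Each full week contributes 2 days from the set (Mon, Sun): 30 × 2 = 60.
The 3 extra days are Tue, Wed, Thu — none qualify.
Total: 60 + 0 = 60.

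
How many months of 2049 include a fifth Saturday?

4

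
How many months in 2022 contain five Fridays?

A month has five Fridays exactly when Friday falls within its first (length − 28) days.
Jan: 31 days, starts Sat → 5 of Sat, Sun, Mon
Feb: 28 days, starts Tue → 5 of (none)
Mar: 31 days, starts Tue → 5 of Tue, Wed, Thu
Apr: 30 days, starts Fri → 5 of Fri, Sat ✓
May: 31 days, starts Sun → 5 of Sun, Mon, Tue
Jun: 30 days, starts Wed → 5 of Wed, Thu
Jul: 31 days, starts Fri → 5 of Fri, Sat, Sun ✓
Aug: 31 days, starts Mon → 5 of Mon, Tue, Wed
Sep: 30 days, starts Thu → 5 of Thu, Fri ✓
Oct: 31 days, starts Sat → 5 of Sat, Sun, Mon
Nov: 30 days, starts Tue → 5 of Tue, Wed
Dec: 31 days, starts Thu → 5 of Thu, Fri, Sat ✓
Months with five Fridays: Apr, Jul, Sep, Dec.

4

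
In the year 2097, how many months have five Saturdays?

4

A month has five Saturdays exactly when Saturday falls within its first (length − 28) days.
Jan: 31 days, starts Tue → 5 of Tue, Wed, Thu
Feb: 28 days, starts Fri → 5 of (none)
Mar: 31 days, starts Fri → 5 of Fri, Sat, Sun ✓
Apr: 30 days, starts Mon → 5 of Mon, Tue
May: 31 days, starts Wed → 5 of Wed, Thu, Fri
Jun: 30 days, starts Sat → 5 of Sat, Sun ✓
Jul: 31 days, starts Mon → 5 of Mon, Tue, Wed
Aug: 31 days, starts Thu → 5 of Thu, Fri, Sat ✓
Sep: 30 days, starts Sun → 5 of Sun, Mon
Oct: 31 days, starts Tue → 5 of Tue, Wed, Thu
Nov: 30 days, starts Fri → 5 of Fri, Sat ✓
Dec: 31 days, starts Sun → 5 of Sun, Mon, Tue
Months with five Saturdays: Mar, Jun, Aug, Nov.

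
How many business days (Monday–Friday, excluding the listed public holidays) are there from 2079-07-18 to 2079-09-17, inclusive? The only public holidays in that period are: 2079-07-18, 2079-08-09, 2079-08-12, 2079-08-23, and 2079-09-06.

40

2079-07-18 is a Tuesday.
The range spans 62 days (inclusive of both endpoints).
62 = 7 × 8 + 6, so there are 8 full weeks plus 6 extra days.
Each full week contributes 5 weekdays (Mon–Fri): 8 × 5 = 40.
The 6 extra days are Tuesday, Wednesday, Thursday, Friday, Saturday, Sunday — 4 of them qualify.
Total: 40 + 4 = 44.
Holidays: 2079-07-18 (Tue); 2079-08-09 (Wed); 2079-08-12 (Sat); 2079-08-23 (Wed); 2079-09-06 (Wed).
4 of the 5 holidays fall on weekdays; the rest are weekends and were already excluded.
Business days: 44 − 4 = 40.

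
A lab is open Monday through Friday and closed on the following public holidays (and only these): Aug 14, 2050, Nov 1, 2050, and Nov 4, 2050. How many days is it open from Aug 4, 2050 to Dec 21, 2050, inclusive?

Aug 4, 2050 is a Thursday.
The range spans 140 days (inclusive of both endpoints).
140 = 7 × 20, so the span is exactly 20 full weeks.
Each full week contributes 5 weekdays (Mon–Fri): 20 × 5 = 100.
Total: 100.
Holidays: Aug 14, 2050 (Sun); Nov 1, 2050 (Tue); Nov 4, 2050 (Fri).
2 of the 3 holidays fall on weekdays; the rest are weekends and were already excluded.
Business days: 100 − 2 = 98.

98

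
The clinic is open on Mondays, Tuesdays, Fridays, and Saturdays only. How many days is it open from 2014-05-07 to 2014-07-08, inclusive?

2014-05-07 is a Wednesday.
From 2014-05-07 to 2014-07-08 is 63 days inclusive.
63 = 7 × 9, so the span is exactly 9 full weeks.
Each full week contributes 4 days from the set (Mon, Tue, Fri, Sat): 9 × 4 = 36.
Total: 36.

36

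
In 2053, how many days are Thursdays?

52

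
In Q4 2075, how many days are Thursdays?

1 October 2075 is a Tuesday.
That's 92 days from start to end, counting both.
92 = 7 × 13 + 1, so there are 13 full weeks plus 1 extra day.
Each full week contributes one Thursday: 13 so far.
The 1 extra day is Tue — none qualify.
Total: 13 + 0 = 13.

13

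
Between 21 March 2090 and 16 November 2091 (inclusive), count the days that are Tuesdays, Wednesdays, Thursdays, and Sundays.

347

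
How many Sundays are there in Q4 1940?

13

1 October 1940 is a Tuesday.
From 1 October 1940 to 31 December 1940 is 92 days inclusive.
92 = 7 × 13 + 1, so there are 13 full weeks plus 1 extra day.
Each full week contributes one Sunday: 13 so far.
The 1 extra day is Tuesday — none qualify.
Total: 13 + 0 = 13.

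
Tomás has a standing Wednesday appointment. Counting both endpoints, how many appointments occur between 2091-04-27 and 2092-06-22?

2091-04-27 is a Friday.
From 2091-04-27 to 2092-06-22 is 423 days inclusive.
423 = 7 × 60 + 3, so there are 60 full weeks plus 3 extra days.
Each full week contributes one Wednesday: 60 so far.
The 3 extra days are Friday, Saturday, Sunday — none qualify.
Total: 60 + 0 = 60.

60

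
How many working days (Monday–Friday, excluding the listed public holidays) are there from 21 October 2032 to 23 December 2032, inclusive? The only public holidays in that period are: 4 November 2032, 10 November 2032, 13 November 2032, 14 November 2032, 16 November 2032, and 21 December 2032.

42 working days

21 October 2032 is a Thursday.
From 21 October 2032 to 23 December 2032 is 64 days inclusive.
64 = 7 × 9 + 1, so there are 9 full weeks plus 1 extra day.
Each full week contributes 5 weekdays (Mon–Fri): 9 × 5 = 45.
The 1 extra day is Thursday — 1 of them qualifies.
Total: 45 + 1 = 46.
Holidays: 4 November 2032 (Thu); 10 November 2032 (Wed); 13 November 2032 (Sat); 14 November 2032 (Sun); 16 November 2032 (Tue); 21 December 2032 (Tue).
4 of the 6 holidays fall on weekdays; the rest are weekends and were already excluded.
Business days: 46 − 4 = 42.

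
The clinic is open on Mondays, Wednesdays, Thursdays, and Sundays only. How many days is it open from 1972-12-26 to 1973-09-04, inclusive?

144

1972-12-26 is a Tuesday.
That's 253 days from start to end, counting both.
253 = 7 × 36 + 1, so there are 36 full weeks plus 1 extra day.
Each full week contributes 4 days from the set (Mon, Wed, Thu, Sun): 36 × 4 = 144.
The 1 extra day is Tue — none qualify.
Total: 144 + 0 = 144.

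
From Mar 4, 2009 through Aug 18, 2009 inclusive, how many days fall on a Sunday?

24

Mar 4, 2009 is a Wednesday.
That's 168 days from start to end, counting both.
168 = 7 × 24, so the span is exactly 24 full weeks.
Each full week contributes one Sunday: 24 so far.
Total: 24.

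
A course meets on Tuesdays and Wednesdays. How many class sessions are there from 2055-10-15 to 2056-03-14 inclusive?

43

2055-10-15 is a Friday.
The range spans 152 days (inclusive of both endpoints).
152 = 7 × 21 + 5, so there are 21 full weeks plus 5 extra days.
Each full week contributes 2 days from the set (Tue, Wed): 21 × 2 = 42.
The 5 extra days are Fri, Sat, Sun, Mon, Tue — 1 of them qualifies.
Total: 42 + 1 = 43.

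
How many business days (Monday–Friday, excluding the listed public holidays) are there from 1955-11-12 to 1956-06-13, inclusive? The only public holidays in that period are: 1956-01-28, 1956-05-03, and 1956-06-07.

151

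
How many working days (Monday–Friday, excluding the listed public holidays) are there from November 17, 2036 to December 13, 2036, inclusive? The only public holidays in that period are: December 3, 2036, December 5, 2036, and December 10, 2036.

17

November 17, 2036 is a Monday.
That's 27 days from start to end, counting both.
27 = 7 × 3 + 6, so there are 3 full weeks plus 6 extra days.
Each full week contributes 5 weekdays (Mon–Fri): 3 × 5 = 15.
The 6 extra days are Mon, Tue, Wed, Thu, Fri, Sat — 5 of them qualify.
Total: 15 + 5 = 20.
Holidays: December 3, 2036 (Wed); December 5, 2036 (Fri); December 10, 2036 (Wed).
All 3 holidays fall on weekdays, so subtract 3.
Business days: 20 − 3 = 17.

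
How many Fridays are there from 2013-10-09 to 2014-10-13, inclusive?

2013-10-09 is a Wednesday.
That's 370 days from start to end, counting both.
370 = 7 × 52 + 6, so there are 52 full weeks plus 6 extra days.
Each full week contributes one Friday: 52 so far.
The 6 extra days are Wednesday, Thursday, Friday, Saturday, Sunday, Monday — 1 of them qualifies.
Total: 52 + 1 = 53.

53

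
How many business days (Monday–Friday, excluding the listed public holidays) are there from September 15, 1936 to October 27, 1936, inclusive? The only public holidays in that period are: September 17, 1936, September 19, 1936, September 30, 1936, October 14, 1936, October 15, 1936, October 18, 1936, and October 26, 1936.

26

September 15, 1936 is a Tuesday.
That's 43 days from start to end, counting both.
43 = 7 × 6 + 1, so there are 6 full weeks plus 1 extra day.
Each full week contributes 5 weekdays (Mon–Fri): 6 × 5 = 30.
The 1 extra day is Tuesday — 1 of them qualifies.
Total: 30 + 1 = 31.
Holidays: September 17, 1936 (Thu); September 19, 1936 (Sat); September 30, 1936 (Wed); October 14, 1936 (Wed); October 15, 1936 (Thu); October 18, 1936 (Sun); October 26, 1936 (Mon).
5 of the 7 holidays fall on weekdays; the rest are weekends and were already excluded.
Business days: 31 − 5 = 26.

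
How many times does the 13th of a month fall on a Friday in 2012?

3

The 13th falls on a Friday when the month's 13th has weekday Fri.
Jan 13 is Fri ✓; Feb 13 is Mon; Mar 13 is Tue; Apr 13 is Fri ✓; May 13 is Sun; Jun 13 is Wed; Jul 13 is Fri ✓; Aug 13 is Mon; Sep 13 is Thu; Oct 13 is Sat; Nov 13 is Tue; Dec 13 is Thu.
Friday the 13ths: Jan, Apr, Jul.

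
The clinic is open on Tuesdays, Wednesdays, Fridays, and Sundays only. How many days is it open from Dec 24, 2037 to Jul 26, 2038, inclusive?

122

Dec 24, 2037 is a Thursday.
That's 215 days from start to end, counting both.
215 = 7 × 30 + 5, so there are 30 full weeks plus 5 extra days.
Each full week contributes 4 days from the set (Tue, Wed, Fri, Sun): 30 × 4 = 120.
The 5 extra days are Thursday, Friday, Saturday, Sunday, Monday — 2 of them qualify.
Total: 120 + 2 = 122.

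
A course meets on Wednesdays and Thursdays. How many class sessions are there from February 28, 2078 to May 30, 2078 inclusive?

26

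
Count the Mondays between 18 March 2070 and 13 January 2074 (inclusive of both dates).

18 March 2070 is a Tuesday.
From 18 March 2070 to 13 January 2074 is 1398 days inclusive.
1398 = 7 × 199 + 5, so there are 199 full weeks plus 5 extra days.
Each full week contributes one Monday: 199 so far.
The 5 extra days are Tue, Wed, Thu, Fri, Sat — none qualify.
Total: 199 + 0 = 199.

199 Mondays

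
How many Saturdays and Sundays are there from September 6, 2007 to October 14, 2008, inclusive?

116

September 6, 2007 is a Thursday.
That's 405 days from start to end, counting both.
405 = 7 × 57 + 6, so there are 57 full weeks plus 6 extra days.
Each full week contributes 2 weekend days (Sat, Sun): 57 × 2 = 114.
The 6 extra days are Thu, Fri, Sat, Sun, Mon, Tue — 2 of them qualify.
Total: 114 + 2 = 116.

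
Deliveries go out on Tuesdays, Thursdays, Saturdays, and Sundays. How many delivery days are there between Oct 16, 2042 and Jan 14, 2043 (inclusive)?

Oct 16, 2042 is a Thursday.
The range spans 91 days (inclusive of both endpoints).
91 = 7 × 13, so the span is exactly 13 full weeks.
Each full week contributes 4 days from the set (Tue, Thu, Sat, Sun): 13 × 4 = 52.
Total: 52.

52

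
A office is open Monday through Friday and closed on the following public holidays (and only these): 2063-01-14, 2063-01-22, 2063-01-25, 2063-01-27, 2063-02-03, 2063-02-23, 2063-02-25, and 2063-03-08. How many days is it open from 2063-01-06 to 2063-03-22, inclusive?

2063-01-06 is a Saturday.
From 2063-01-06 to 2063-03-22 is 76 days inclusive.
76 = 7 × 10 + 6, so there are 10 full weeks plus 6 extra days.
Each full week contributes 5 weekdays (Mon–Fri): 10 × 5 = 50.
The 6 extra days are Saturday, Sunday, Monday, Tuesday, Wednesday, Thursday — 4 of them qualify.
Total: 50 + 4 = 54.
Holidays: 2063-01-14 (Sun); 2063-01-22 (Mon); 2063-01-25 (Thu); 2063-01-27 (Sat); 2063-02-03 (Sat); 2063-02-23 (Fri); 2063-02-25 (Sun); 2063-03-08 (Thu).
4 of the 8 holidays fall on weekdays; the rest are weekends and were already excluded.
Business days: 54 − 4 = 50.

50 working days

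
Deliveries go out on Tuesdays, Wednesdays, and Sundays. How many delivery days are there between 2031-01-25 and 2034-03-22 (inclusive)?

495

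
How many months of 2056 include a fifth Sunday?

5

A month has five Sundays exactly when Sunday falls within its first (length − 28) days.
Jan: 31 days, starts Sat → 5 of Sat, Sun, Mon ✓
Feb: 29 days, starts Tue → 5 of Tue
Mar: 31 days, starts Wed → 5 of Wed, Thu, Fri
Apr: 30 days, starts Sat → 5 of Sat, Sun ✓
May: 31 days, starts Mon → 5 of Mon, Tue, Wed
Jun: 30 days, starts Thu → 5 of Thu, Fri
Jul: 31 days, starts Sat → 5 of Sat, Sun, Mon ✓
Aug: 31 days, starts Tue → 5 of Tue, Wed, Thu
Sep: 30 days, starts Fri → 5 of Fri, Sat
Oct: 31 days, starts Sun → 5 of Sun, Mon, Tue ✓
Nov: 30 days, starts Wed → 5 of Wed, Thu
Dec: 31 days, starts Fri → 5 of Fri, Sat, Sun ✓
Months with five Sundays: Jan, Apr, Jul, Oct, Dec.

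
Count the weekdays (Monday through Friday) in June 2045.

22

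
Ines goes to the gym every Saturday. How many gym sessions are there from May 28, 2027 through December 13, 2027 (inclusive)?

May 28, 2027 is a Friday.
The range spans 200 days (inclusive of both endpoints).
200 = 7 × 28 + 4, so there are 28 full weeks plus 4 extra days.
Each full week contributes one Saturday: 28 so far.
The 4 extra days are Fri, Sat, Sun, Mon — 1 of them qualifies.
Total: 28 + 1 = 29.

29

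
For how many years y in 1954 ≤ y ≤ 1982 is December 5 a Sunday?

Day of week of December 5 in each year:
1954: Sun ✓, 1955: Mon, 1956: Wed, 1957: Thu, 1958: Fri, 1959: Sat, 1960: Mon, 1961: Tue, 1962: Wed, 1963: Thu, 1964: Sat, 1965: Sun ✓, 1966: Mon, 1967: Tue, 1968: Thu, 1969: Fri, 1970: Sat, 1971: Sun ✓, 1972: Tue, 1973: Wed, 1974: Thu, 1975: Fri, 1976: Sun ✓, 1977: Mon, 1978: Tue, 1979: Wed, 1980: Fri, 1981: Sat, 1982: Sun ✓
Sundays: 1954, 1965, 1971, 1976, 1982.

5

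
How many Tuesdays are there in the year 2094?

52

January 1, 2094 is a Friday.
From January 1, 2094 to December 31, 2094 is 365 days inclusive.
365 = 7 × 52 + 1, so there are 52 full weeks plus 1 extra day.
Each full week contributes one Tuesday: 52 so far.
The 1 extra day is Fri — none qualify.
Total: 52 + 0 = 52.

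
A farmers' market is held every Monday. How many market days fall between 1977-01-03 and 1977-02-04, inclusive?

5

1977-01-03 is a Monday.
That's 33 days from start to end, counting both.
33 = 7 × 4 + 5, so there are 4 full weeks plus 5 extra days.
Each full week contributes one Monday: 4 so far.
The 5 extra days are Monday, Tuesday, Wednesday, Thursday, Friday — 1 of them qualifies.
Total: 4 + 1 = 5.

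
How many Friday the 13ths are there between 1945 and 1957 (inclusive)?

Friday-the-13ths by year:
1945: Apr, Jul
1946: Sep, Dec
1947: Jun
1948: Feb, Aug
1949: May
1950: Jan, Oct
1951: Apr, Jul
1952: Jun
1953: Feb, Mar, Nov
1954: Aug
1955: May
1956: Jan, Apr, Jul
1957: Sep, Dec

23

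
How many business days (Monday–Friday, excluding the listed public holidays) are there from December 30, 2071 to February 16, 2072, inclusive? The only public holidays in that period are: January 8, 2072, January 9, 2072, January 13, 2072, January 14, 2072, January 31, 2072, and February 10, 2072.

December 30, 2071 is a Wednesday.
From December 30, 2071 to February 16, 2072 is 49 days inclusive.
49 = 7 × 7, so the span is exactly 7 full weeks.
Each full week contributes 5 weekdays (Mon–Fri): 7 × 5 = 35.
Holidays: January 8, 2072 (Fri); January 9, 2072 (Sat); January 13, 2072 (Wed); January 14, 2072 (Thu); January 31, 2072 (Sun); February 10, 2072 (Wed).
4 of the 6 holidays fall on weekdays; the rest are weekends and were already excluded.
Business days: 35 − 4 = 31.

31 business days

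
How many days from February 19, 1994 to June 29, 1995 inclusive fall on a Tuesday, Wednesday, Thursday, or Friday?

283

February 19, 1994 is a Saturday.
The range spans 496 days (inclusive of both endpoints).
496 = 7 × 70 + 6, so there are 70 full weeks plus 6 extra days.
Each full week contributes 4 days from the set (Tue, Wed, Thu, Fri): 70 × 4 = 280.
The 6 extra days are Sat, Sun, Mon, Tue, Wed, Thu — 3 of them qualify.
Total: 280 + 3 = 283.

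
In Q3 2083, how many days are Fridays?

13

Jul 1, 2083 is a Thursday.
That's 92 days from start to end, counting both.
92 = 7 × 13 + 1, so there are 13 full weeks plus 1 extra day.
Each full week contributes one Friday: 13 so far.
The 1 extra day is Thu — none qualify.
Total: 13 + 0 = 13.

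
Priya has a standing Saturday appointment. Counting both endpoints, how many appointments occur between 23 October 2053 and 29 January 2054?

14 Saturdays

23 October 2053 is a Thursday.
That's 99 days from start to end, counting both.
99 = 7 × 14 + 1, so there are 14 full weeks plus 1 extra day.
Each full week contributes one Saturday: 14 so far.
The 1 extra day is Thu — none qualify.
Total: 14 + 0 = 14.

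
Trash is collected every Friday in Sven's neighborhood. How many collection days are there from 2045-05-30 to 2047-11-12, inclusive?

2045-05-30 is a Tuesday.
That's 897 days from start to end, counting both.
897 = 7 × 128 + 1, so there are 128 full weeks plus 1 extra day.
Each full week contributes one Friday: 128 so far.
The 1 extra day is Tuesday — none qualify.
Total: 128 + 0 = 128.

128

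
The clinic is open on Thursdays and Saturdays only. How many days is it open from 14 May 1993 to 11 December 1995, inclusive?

269

14 May 1993 is a Friday.
That's 942 days from start to end, counting both.
942 = 7 × 134 + 4, so there are 134 full weeks plus 4 extra days.
Each full week contributes 2 days from the set (Thu, Sat): 134 × 2 = 268.
The 4 extra days are Fri, Sat, Sun, Mon — 1 of them qualifies.
Total: 268 + 1 = 269.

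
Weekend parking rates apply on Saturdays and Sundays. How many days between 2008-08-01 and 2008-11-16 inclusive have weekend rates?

32

2008-08-01 is a Friday.
From 2008-08-01 to 2008-11-16 is 108 days inclusive.
108 = 7 × 15 + 3, so there are 15 full weeks plus 3 extra days.
Each full week contributes 2 weekend days (Sat, Sun): 15 × 2 = 30.
The 3 extra days are Fri, Sat, Sun — 2 of them qualify.
Total: 30 + 2 = 32.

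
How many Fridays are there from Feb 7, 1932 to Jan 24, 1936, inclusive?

Feb 7, 1932 is a Sunday.
From Feb 7, 1932 to Jan 24, 1936 is 1448 days inclusive.
1448 = 7 × 206 + 6, so there are 206 full weeks plus 6 extra days.
Each full week contributes one Friday: 206 so far.
The 6 extra days are Sunday, Monday, Tuesday, Wednesday, Thursday, Friday — 1 of them qualifies.
Total: 206 + 1 = 207.

207 Fridays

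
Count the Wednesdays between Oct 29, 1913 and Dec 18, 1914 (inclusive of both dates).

60 Wednesdays

Oct 29, 1913 is a Wednesday.
The range spans 416 days (inclusive of both endpoints).
416 = 7 × 59 + 3, so there are 59 full weeks plus 3 extra days.
Each full week contributes one Wednesday: 59 so far.
The 3 extra days are Wednesday, Thursday, Friday — 1 of them qualifies.
Total: 59 + 1 = 60.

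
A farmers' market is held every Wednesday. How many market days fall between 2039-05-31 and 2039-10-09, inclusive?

19 Wednesdays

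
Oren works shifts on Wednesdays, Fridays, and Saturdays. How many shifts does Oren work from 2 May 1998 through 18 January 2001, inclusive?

2 May 1998 is a Saturday.
That's 993 days from start to end, counting both.
993 = 7 × 141 + 6, so there are 141 full weeks plus 6 extra days.
Each full week contributes 3 days from the set (Wed, Fri, Sat): 141 × 3 = 423.
The 6 extra days are Sat, Sun, Mon, Tue, Wed, Thu — 2 of them qualify.
Total: 423 + 2 = 425.

425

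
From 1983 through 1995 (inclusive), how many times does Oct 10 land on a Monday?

3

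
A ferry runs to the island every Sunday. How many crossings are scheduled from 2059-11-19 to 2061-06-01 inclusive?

80

2059-11-19 is a Wednesday.
The range spans 561 days (inclusive of both endpoints).
561 = 7 × 80 + 1, so there are 80 full weeks plus 1 extra day.
Each full week contributes one Sunday: 80 so far.
The 1 extra day is Wednesday — none qualify.
Total: 80 + 0 = 80.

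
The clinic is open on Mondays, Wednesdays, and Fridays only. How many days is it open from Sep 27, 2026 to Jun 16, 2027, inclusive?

113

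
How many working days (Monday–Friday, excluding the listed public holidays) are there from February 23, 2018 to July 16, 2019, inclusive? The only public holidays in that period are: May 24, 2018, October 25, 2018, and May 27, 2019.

360

February 23, 2018 is a Friday.
That's 509 days from start to end, counting both.
509 = 7 × 72 + 5, so there are 72 full weeks plus 5 extra days.
Each full week contributes 5 weekdays (Mon–Fri): 72 × 5 = 360.
The 5 extra days are Fri, Sat, Sun, Mon, Tue — 3 of them qualify.
Total: 360 + 3 = 363.
Holidays: May 24, 2018 (Thu); October 25, 2018 (Thu); May 27, 2019 (Mon).
All 3 holidays fall on weekdays, so subtract 3.
Business days: 363 − 3 = 360.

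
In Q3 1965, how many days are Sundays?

13

July 1, 1965 is a Thursday.
The range spans 92 days (inclusive of both endpoints).
92 = 7 × 13 + 1, so there are 13 full weeks plus 1 extra day.
Each full week contributes one Sunday: 13 so far.
The 1 extra day is Thu — none qualify.
Total: 13 + 0 = 13.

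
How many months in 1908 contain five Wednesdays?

5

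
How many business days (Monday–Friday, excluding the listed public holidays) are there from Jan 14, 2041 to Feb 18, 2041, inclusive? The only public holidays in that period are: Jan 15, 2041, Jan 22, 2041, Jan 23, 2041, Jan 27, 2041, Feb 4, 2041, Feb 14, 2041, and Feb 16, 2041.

Jan 14, 2041 is a Monday.
That's 36 days from start to end, counting both.
36 = 7 × 5 + 1, so there are 5 full weeks plus 1 extra day.
Each full week contributes 5 weekdays (Mon–Fri): 5 × 5 = 25.
The 1 extra day is Mon — 1 of them qualifies.
Total: 25 + 1 = 26.
Holidays: Jan 15, 2041 (Tue); Jan 22, 2041 (Tue); Jan 23, 2041 (Wed); Jan 27, 2041 (Sun); Feb 4, 2041 (Mon); Feb 14, 2041 (Thu); Feb 16, 2041 (Sat).
5 of the 7 holidays fall on weekdays; the rest are weekends and were already excluded.
Business days: 26 − 5 = 21.

21 business days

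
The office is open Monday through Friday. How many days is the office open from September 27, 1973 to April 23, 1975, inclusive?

410 weekdays

September 27, 1973 is a Thursday.
The range spans 574 days (inclusive of both endpoints).
574 = 7 × 82, so the span is exactly 82 full weeks.
Each full week contributes 5 weekdays (Mon–Fri): 82 × 5 = 410.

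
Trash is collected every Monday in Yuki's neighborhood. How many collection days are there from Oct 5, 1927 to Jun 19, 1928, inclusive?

37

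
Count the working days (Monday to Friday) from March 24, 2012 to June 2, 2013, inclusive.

310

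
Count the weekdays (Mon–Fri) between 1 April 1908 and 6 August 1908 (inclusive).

92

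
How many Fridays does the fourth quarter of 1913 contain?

1913-10-01 is a Wednesday.
From 1913-10-01 to 1913-12-31 is 92 days inclusive.
92 = 7 × 13 + 1, so there are 13 full weeks plus 1 extra day.
Each full week contributes one Friday: 13 so far.
The 1 extra day is Wed — none qualify.
Total: 13 + 0 = 13.

13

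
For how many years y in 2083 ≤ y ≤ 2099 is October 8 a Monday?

3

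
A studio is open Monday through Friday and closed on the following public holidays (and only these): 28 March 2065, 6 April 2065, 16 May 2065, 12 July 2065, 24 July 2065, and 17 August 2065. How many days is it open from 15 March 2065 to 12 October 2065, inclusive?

148 business days

15 March 2065 is a Sunday.
That's 212 days from start to end, counting both.
212 = 7 × 30 + 2, so there are 30 full weeks plus 2 extra days.
Each full week contributes 5 weekdays (Mon–Fri): 30 × 5 = 150.
The 2 extra days are Sunday, Monday — 1 of them qualifies.
Total: 150 + 1 = 151.
Holidays: 28 March 2065 (Sat); 6 April 2065 (Mon); 16 May 2065 (Sat); 12 July 2065 (Sun); 24 July 2065 (Fri); 17 August 2065 (Mon).
3 of the 6 holidays fall on weekdays; the rest are weekends and were already excluded.
Business days: 151 − 3 = 148.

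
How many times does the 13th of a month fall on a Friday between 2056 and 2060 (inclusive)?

8

Friday-the-13ths by year:
2056: Oct
2057: Apr, Jul
2058: Sep, Dec
2059: Jun
2060: Feb, Aug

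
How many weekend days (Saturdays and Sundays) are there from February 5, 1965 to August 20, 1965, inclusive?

56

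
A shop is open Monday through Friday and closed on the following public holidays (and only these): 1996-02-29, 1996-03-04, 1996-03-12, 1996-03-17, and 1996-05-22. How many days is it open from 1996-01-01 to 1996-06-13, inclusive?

1996-01-01 is a Monday.
From 1996-01-01 to 1996-06-13 is 165 days inclusive.
165 = 7 × 23 + 4, so there are 23 full weeks plus 4 extra days.
Each full week contributes 5 weekdays (Mon–Fri): 23 × 5 = 115.
The 4 extra days are Mon, Tue, Wed, Thu — 4 of them qualify.
Total: 115 + 4 = 119.
Holidays: 1996-02-29 (Thu); 1996-03-04 (Mon); 1996-03-12 (Tue); 1996-03-17 (Sun); 1996-05-22 (Wed).
4 of the 5 holidays fall on weekdays; the rest are weekends and were already excluded.
Business days: 119 − 4 = 115.

115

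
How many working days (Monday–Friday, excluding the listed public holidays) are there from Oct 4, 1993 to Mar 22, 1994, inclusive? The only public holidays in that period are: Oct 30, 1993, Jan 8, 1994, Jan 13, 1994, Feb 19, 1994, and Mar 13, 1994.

121 working days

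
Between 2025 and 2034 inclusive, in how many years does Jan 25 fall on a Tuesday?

Day of week of January 25 in each year:
2025: Sat, 2026: Sun, 2027: Mon, 2028: Tue ✓, 2029: Thu, 2030: Fri, 2031: Sat, 2032: Sun, 2033: Tue ✓, 2034: Wed
Tuesdays: 2028, 2033.

2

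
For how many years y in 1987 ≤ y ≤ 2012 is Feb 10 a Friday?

Day of week of February 10 in each year:
1987: Tue, 1988: Wed, 1989: Fri ✓, 1990: Sat, 1991: Sun, 1992: Mon, 1993: Wed, 1994: Thu, 1995: Fri ✓, 1996: Sat, 1997: Mon, 1998: Tue, 1999: Wed, 2000: Thu, 2001: Sat, 2002: Sun, 2003: Mon, 2004: Tue, 2005: Thu, 2006: Fri ✓, 2007: Sat, 2008: Sun, 2009: Tue, 2010: Wed, 2011: Thu, 2012: Fri ✓
Fridays: 1989, 1995, 2006, 2012.

4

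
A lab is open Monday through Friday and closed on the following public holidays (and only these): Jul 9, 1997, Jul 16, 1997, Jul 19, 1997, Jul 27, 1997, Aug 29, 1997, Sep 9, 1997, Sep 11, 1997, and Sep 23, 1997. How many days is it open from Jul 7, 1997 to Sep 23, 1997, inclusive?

51 working days

Jul 7, 1997 is a Monday.
From Jul 7, 1997 to Sep 23, 1997 is 79 days inclusive.
79 = 7 × 11 + 2, so there are 11 full weeks plus 2 extra days.
Each full week contributes 5 weekdays (Mon–Fri): 11 × 5 = 55.
The 2 extra days are Mon, Tue — 2 of them qualify.
Total: 55 + 2 = 57.
Holidays: Jul 9, 1997 (Wed); Jul 16, 1997 (Wed); Jul 19, 1997 (Sat); Jul 27, 1997 (Sun); Aug 29, 1997 (Fri); Sep 9, 1997 (Tue); Sep 11, 1997 (Thu); Sep 23, 1997 (Tue).
6 of the 8 holidays fall on weekdays; the rest are weekends and were already excluded.
Business days: 57 − 6 = 51.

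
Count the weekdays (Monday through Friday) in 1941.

January 1, 1941 is a Wednesday.
That's 365 days from start to end, counting both.
365 = 7 × 52 + 1, so there are 52 full weeks plus 1 extra day.
Each full week contributes 5 weekdays (Mon–Fri): 52 × 5 = 260.
The 1 extra day is Wed — 1 of them qualifies.
Total: 260 + 1 = 261.

261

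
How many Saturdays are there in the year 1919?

52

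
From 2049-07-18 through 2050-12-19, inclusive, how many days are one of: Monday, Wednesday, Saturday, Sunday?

2049-07-18 is a Sunday.
From 2049-07-18 to 2050-12-19 is 520 days inclusive.
520 = 7 × 74 + 2, so there are 74 full weeks plus 2 extra days.
Each full week contributes 4 days from the set (Mon, Wed, Sat, Sun): 74 × 4 = 296.
The 2 extra days are Sun, Mon — 2 of them qualify.
Total: 296 + 2 = 298.

298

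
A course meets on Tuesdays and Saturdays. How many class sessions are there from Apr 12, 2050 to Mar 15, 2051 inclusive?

97

Apr 12, 2050 is a Tuesday.
From Apr 12, 2050 to Mar 15, 2051 is 338 days inclusive.
338 = 7 × 48 + 2, so there are 48 full weeks plus 2 extra days.
Each full week contributes 2 days from the set (Tue, Sat): 48 × 2 = 96.
The 2 extra days are Tue, Wed — 1 of them qualifies.
Total: 96 + 1 = 97.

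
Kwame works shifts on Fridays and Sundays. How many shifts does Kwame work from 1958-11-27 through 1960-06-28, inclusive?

166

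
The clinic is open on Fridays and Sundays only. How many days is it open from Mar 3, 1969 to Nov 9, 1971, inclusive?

Mar 3, 1969 is a Monday.
That's 982 days from start to end, counting both.
982 = 7 × 140 + 2, so there are 140 full weeks plus 2 extra days.
Each full week contributes 2 days from the set (Fri, Sun): 140 × 2 = 280.
The 2 extra days are Monday, Tuesday — none qualify.
Total: 280 + 0 = 280.

280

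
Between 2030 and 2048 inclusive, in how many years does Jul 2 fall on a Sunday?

2

Day of week of July 2 in each year:
2030: Tue, 2031: Wed, 2032: Fri, 2033: Sat, 2034: Sun ✓, 2035: Mon, 2036: Wed, 2037: Thu, 2038: Fri, 2039: Sat, 2040: Mon, 2041: Tue, 2042: Wed, 2043: Thu, 2044: Sat, 2045: Sun ✓, 2046: Mon, 2047: Tue, 2048: Thu
Sundays: 2034, 2045.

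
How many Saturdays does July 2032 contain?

Jul 1, 2032 is a Thursday.
The range spans 31 days (inclusive of both endpoints).
31 = 7 × 4 + 3, so there are 4 full weeks plus 3 extra days.
Each full week contributes one Saturday: 4 so far.
The 3 extra days are Thursday, Friday, Saturday — 1 of them qualifies.
Total: 4 + 1 = 5.

5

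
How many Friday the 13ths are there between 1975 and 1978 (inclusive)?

Friday-the-13ths by year:
1975: Jun
1976: Feb, Aug
1977: May
1978: Jan, Oct

6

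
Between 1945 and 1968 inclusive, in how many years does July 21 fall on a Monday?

3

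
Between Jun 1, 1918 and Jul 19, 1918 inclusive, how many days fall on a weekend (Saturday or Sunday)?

Jun 1, 1918 is a Saturday.
From Jun 1, 1918 to Jul 19, 1918 is 49 days inclusive.
49 = 7 × 7, so the span is exactly 7 full weeks.
Each full week contributes 2 weekend days (Sat, Sun): 7 × 2 = 14.
Total: 14.

14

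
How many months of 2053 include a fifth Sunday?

4

A month has five Sundays exactly when Sunday falls within its first (length − 28) days.
Jan: 31 days, starts Wed → 5 of Wed, Thu, Fri
Feb: 28 days, starts Sat → 5 of (none)
Mar: 31 days, starts Sat → 5 of Sat, Sun, Mon ✓
Apr: 30 days, starts Tue → 5 of Tue, Wed
May: 31 days, starts Thu → 5 of Thu, Fri, Sat
Jun: 30 days, starts Sun → 5 of Sun, Mon ✓
Jul: 31 days, starts Tue → 5 of Tue, Wed, Thu
Aug: 31 days, starts Fri → 5 of Fri, Sat, Sun ✓
Sep: 30 days, starts Mon → 5 of Mon, Tue
Oct: 31 days, starts Wed → 5 of Wed, Thu, Fri
Nov: 30 days, starts Sat → 5 of Sat, Sun ✓
Dec: 31 days, starts Mon → 5 of Mon, Tue, Wed
Months with five Sundays: Mar, Jun, Aug, Nov.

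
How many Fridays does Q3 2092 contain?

13

Jul 1, 2092 is a Tuesday.
That's 92 days from start to end, counting both.
92 = 7 × 13 + 1, so there are 13 full weeks plus 1 extra day.
Each full week contributes one Friday: 13 so far.
The 1 extra day is Tuesday — none qualify.
Total: 13 + 0 = 13.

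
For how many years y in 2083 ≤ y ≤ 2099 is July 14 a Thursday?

Day of week of July 14 in each year:
2083: Wed, 2084: Fri, 2085: Sat, 2086: Sun, 2087: Mon, 2088: Wed, 2089: Thu ✓, 2090: Fri, 2091: Sat, 2092: Mon, 2093: Tue, 2094: Wed, 2095: Thu ✓, 2096: Sat, 2097: Sun, 2098: Mon, 2099: Tue
Thursdays: 2089, 2095.

2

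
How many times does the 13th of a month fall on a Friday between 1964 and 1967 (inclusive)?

Friday-the-13ths by year:
1964: Mar, Nov
1965: Aug
1966: May
1967: Jan, Oct

6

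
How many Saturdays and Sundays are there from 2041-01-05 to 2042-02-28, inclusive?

2041-01-05 is a Saturday.
From 2041-01-05 to 2042-02-28 is 420 days inclusive.
420 = 7 × 60, so the span is exactly 60 full weeks.
Each full week contributes 2 weekend days (Sat, Sun): 60 × 2 = 120.
Total: 120.

120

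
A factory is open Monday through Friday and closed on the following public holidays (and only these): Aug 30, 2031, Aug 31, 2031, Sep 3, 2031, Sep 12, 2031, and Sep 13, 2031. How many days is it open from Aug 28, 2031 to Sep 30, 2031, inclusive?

22

Aug 28, 2031 is a Thursday.
That's 34 days from start to end, counting both.
34 = 7 × 4 + 6, so there are 4 full weeks plus 6 extra days.
Each full week contributes 5 weekdays (Mon–Fri): 4 × 5 = 20.
The 6 extra days are Thursday, Friday, Saturday, Sunday, Monday, Tuesday — 4 of them qualify.
Total: 20 + 4 = 24.
Holidays: Aug 30, 2031 (Sat); Aug 31, 2031 (Sun); Sep 3, 2031 (Wed); Sep 12, 2031 (Fri); Sep 13, 2031 (Sat).
2 of the 5 holidays fall on weekdays; the rest are weekends and were already excluded.
Business days: 24 − 2 = 22.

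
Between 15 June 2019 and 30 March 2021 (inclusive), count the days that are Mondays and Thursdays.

15 June 2019 is a Saturday.
From 15 June 2019 to 30 March 2021 is 655 days inclusive.
655 = 7 × 93 + 4, so there are 93 full weeks plus 4 extra days.
Each full week contributes 2 days from the set (Mon, Thu): 93 × 2 = 186.
The 4 extra days are Saturday, Sunday, Monday, Tuesday — 1 of them qualifies.
Total: 186 + 1 = 187.

187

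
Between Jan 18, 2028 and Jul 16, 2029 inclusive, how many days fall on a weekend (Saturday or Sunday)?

156

Jan 18, 2028 is a Tuesday.
From Jan 18, 2028 to Jul 16, 2029 is 546 days inclusive.
546 = 7 × 78, so the span is exactly 78 full weeks.
Each full week contributes 2 weekend days (Sat, Sun): 78 × 2 = 156.
Total: 156.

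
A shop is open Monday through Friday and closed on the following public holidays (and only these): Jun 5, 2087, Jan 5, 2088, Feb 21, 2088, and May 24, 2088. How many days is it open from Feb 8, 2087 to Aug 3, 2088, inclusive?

384 working days

Feb 8, 2087 is a Saturday.
That's 543 days from start to end, counting both.
543 = 7 × 77 + 4, so there are 77 full weeks plus 4 extra days.
Each full week contributes 5 weekdays (Mon–Fri): 77 × 5 = 385.
The 4 extra days are Saturday, Sunday, Monday, Tuesday — 2 of them qualify.
Total: 385 + 2 = 387.
Holidays: Jun 5, 2087 (Thu); Jan 5, 2088 (Mon); Feb 21, 2088 (Sat); May 24, 2088 (Mon).
3 of the 4 holidays fall on weekdays; the rest are weekends and were already excluded.
Business days: 387 − 3 = 384.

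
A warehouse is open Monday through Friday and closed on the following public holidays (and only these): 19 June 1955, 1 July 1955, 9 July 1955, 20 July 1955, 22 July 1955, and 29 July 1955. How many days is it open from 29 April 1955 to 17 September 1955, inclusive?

29 April 1955 is a Friday.
That's 142 days from start to end, counting both.
142 = 7 × 20 + 2, so there are 20 full weeks plus 2 extra days.
Each full week contributes 5 weekdays (Mon–Fri): 20 × 5 = 100.
The 2 extra days are Fri, Sat — 1 of them qualifies.
Total: 100 + 1 = 101.
Holidays: 19 June 1955 (Sun); 1 July 1955 (Fri); 9 July 1955 (Sat); 20 July 1955 (Wed); 22 July 1955 (Fri); 29 July 1955 (Fri).
4 of the 6 holidays fall on weekdays; the rest are weekends and were already excluded.
Business days: 101 − 4 = 97.

97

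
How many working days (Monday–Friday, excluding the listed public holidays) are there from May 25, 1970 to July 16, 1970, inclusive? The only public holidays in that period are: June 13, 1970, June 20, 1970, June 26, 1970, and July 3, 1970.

May 25, 1970 is a Monday.
From May 25, 1970 to July 16, 1970 is 53 days inclusive.
53 = 7 × 7 + 4, so there are 7 full weeks plus 4 extra days.
Each full week contributes 5 weekdays (Mon–Fri): 7 × 5 = 35.
The 4 extra days are Monday, Tuesday, Wednesday, Thursday — 4 of them qualify.
Total: 35 + 4 = 39.
Holidays: June 13, 1970 (Sat); June 20, 1970 (Sat); June 26, 1970 (Fri); July 3, 1970 (Fri).
2 of the 4 holidays fall on weekdays; the rest are weekends and were already excluded.
Business days: 39 − 2 = 37.

37 working days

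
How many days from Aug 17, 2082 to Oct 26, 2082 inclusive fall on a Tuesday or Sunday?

Aug 17, 2082 is a Monday.
From Aug 17, 2082 to Oct 26, 2082 is 71 days inclusive.
71 = 7 × 10 + 1, so there are 10 full weeks plus 1 extra day.
Each full week contributes 2 days from the set (Tue, Sun): 10 × 2 = 20.
The 1 extra day is Mon — none qualify.
Total: 20 + 0 = 20.

20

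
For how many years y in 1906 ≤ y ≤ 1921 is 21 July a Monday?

2

Day of week of July 21 in each year:
1906: Sat, 1907: Sun, 1908: Tue, 1909: Wed, 1910: Thu, 1911: Fri, 1912: Sun, 1913: Mon ✓, 1914: Tue, 1915: Wed, 1916: Fri, 1917: Sat, 1918: Sun, 1919: Mon ✓, 1920: Wed, 1921: Thu
Mondays: 1913, 1919.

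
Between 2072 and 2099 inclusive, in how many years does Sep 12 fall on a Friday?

Day of week of September 12 in each year:
2072: Mon, 2073: Tue, 2074: Wed, 2075: Thu, 2076: Sat, 2077: Sun, 2078: Mon, 2079: Tue, 2080: Thu, 2081: Fri ✓, 2082: Sat, 2083: Sun, 2084: Tue, 2085: Wed, 2086: Thu, 2087: Fri ✓, 2088: Sun, 2089: Mon, 2090: Tue, 2091: Wed, 2092: Fri ✓, 2093: Sat, 2094: Sun, 2095: Mon, 2096: Wed, 2097: Thu, 2098: Fri ✓, 2099: Sat
Fridays: 2081, 2087, 2092, 2098.

4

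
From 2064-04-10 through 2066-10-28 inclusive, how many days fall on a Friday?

133

2064-04-10 is a Thursday.
That's 932 days from start to end, counting both.
932 = 7 × 133 + 1, so there are 133 full weeks plus 1 extra day.
Each full week contributes one Friday: 133 so far.
The 1 extra day is Thu — none qualify.
Total: 133 + 0 = 133.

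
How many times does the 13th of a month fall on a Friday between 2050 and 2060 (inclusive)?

18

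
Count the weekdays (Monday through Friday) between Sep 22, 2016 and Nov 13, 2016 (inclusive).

37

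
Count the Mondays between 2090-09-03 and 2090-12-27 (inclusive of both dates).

2090-09-03 is a Sunday.
That's 116 days from start to end, counting both.
116 = 7 × 16 + 4, so there are 16 full weeks plus 4 extra days.
Each full week contributes one Monday: 16 so far.
The 4 extra days are Sunday, Monday, Tuesday, Wednesday — 1 of them qualifies.
Total: 16 + 1 = 17.

17 Mondays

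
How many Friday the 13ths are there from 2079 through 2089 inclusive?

18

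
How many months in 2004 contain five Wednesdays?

4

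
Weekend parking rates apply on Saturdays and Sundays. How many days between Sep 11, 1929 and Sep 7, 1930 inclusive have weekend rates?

Sep 11, 1929 is a Wednesday.
The range spans 362 days (inclusive of both endpoints).
362 = 7 × 51 + 5, so there are 51 full weeks plus 5 extra days.
Each full week contributes 2 weekend days (Sat, Sun): 51 × 2 = 102.
The 5 extra days are Wed, Thu, Fri, Sat, Sun — 2 of them qualify.
Total: 102 + 2 = 104.

104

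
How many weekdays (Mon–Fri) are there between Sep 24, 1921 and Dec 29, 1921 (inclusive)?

Sep 24, 1921 is a Saturday.
That's 97 days from start to end, counting both.
97 = 7 × 13 + 6, so there are 13 full weeks plus 6 extra days.
Each full week contributes 5 weekdays (Mon–Fri): 13 × 5 = 65.
The 6 extra days are Saturday, Sunday, Monday, Tuesday, Wednesday, Thursday — 4 of them qualify.
Total: 65 + 4 = 69.

69 weekdays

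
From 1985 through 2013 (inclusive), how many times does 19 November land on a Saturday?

Day of week of November 19 in each year:
1985: Tue, 1986: Wed, 1987: Thu, 1988: Sat ✓, 1989: Sun, 1990: Mon, 1991: Tue, 1992: Thu, 1993: Fri, 1994: Sat ✓, 1995: Sun, 1996: Tue, 1997: Wed, 1998: Thu, 1999: Fri, 2000: Sun, 2001: Mon, 2002: Tue, 2003: Wed, 2004: Fri, 2005: Sat ✓, 2006: Sun, 2007: Mon, 2008: Wed, 2009: Thu, 2010: Fri, 2011: Sat ✓, 2012: Mon, 2013: Tue
Saturdays: 1988, 1994, 2005, 2011.

4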